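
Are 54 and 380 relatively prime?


Euclidean algorithm:
380 = 7 * 54 + 2
54 = 27 * 2 + 0
GCD(54, 380) = 2

No, not coprime (GCD = 2)


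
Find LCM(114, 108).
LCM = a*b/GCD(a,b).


GCD(114, 108) = 6
LCM = 114*108/6 = 12312/6 = 2052

LCM = 2052


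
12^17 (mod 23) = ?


12^1 mod 23 = 12
12^2 mod 23 = 6
12^3 mod 23 = 3
12^4 mod 23 = 13
12^5 mod 23 = 18
12^6 mod 23 = 9
12^7 mod 23 = 16
12^8 mod 23 = 8
12^9 mod 23 = 4
12^10 mod 23 = 2
12^11 mod 23 = 1
12^12 mod 23 = 12
12^13 mod 23 = 6
12^14 mod 23 = 3
12^15 mod 23 = 13
12^16 mod 23 = 18
12^17 mod 23 = 9


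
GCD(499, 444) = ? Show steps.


499 = 1 * 444 + 55
444 = 8 * 55 + 4
55 = 13 * 4 + 3
4 = 1 * 3 + 1
3 = 3 * 1 + 0
GCD = 1


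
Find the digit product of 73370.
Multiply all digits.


7 × 3 × 3 × 7 × 0 = 0


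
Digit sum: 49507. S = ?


4 + 9 + 5 + 0 + 7 = 25


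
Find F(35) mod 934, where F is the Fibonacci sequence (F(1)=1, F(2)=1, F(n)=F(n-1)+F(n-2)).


F(k) mod 934 for k=1..35:
1, 1, 2, 3, 5, 8, 13, 21, 34, 55, 89, 144, 233, 377, 610, 53, 663, 716, 445, 227, 672, 899, 637, 602, 305, 907, 278, 251, 529, 780, 375, 221, 596, 817, 479
F(35) mod 934 = 479


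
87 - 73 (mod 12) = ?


87 - 73 = 14
14 mod 12 = 2


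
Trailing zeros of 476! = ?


floor(476/5) = 95
floor(476/25) = 19
floor(476/125) = 3
Total = 117

117 trailing zeros


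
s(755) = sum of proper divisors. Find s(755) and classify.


Proper divisors: 1, 5, 151
Sum = 1 + 5 + 151 = 157
157 < 755 → deficient

s(755) = 157 (deficient)


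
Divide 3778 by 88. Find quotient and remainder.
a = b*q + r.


3778 = 88 * 42 + 82
Check: 3696 + 82 = 3778

q = 42, r = 82


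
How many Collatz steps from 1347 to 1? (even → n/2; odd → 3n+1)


1347 → 4042 → 2021 → 6064 → 3032 → 1516 → 758 → 379 → 1138 → 569 → 1708 → 854 → 427 → 1282 → 641 → 1924 → 962 → 481 → 1444 → 722 → 361 → 1084 → 542 → 271 → 814 → 407 → 1222 → 611 → 1834 → 917 → 2752 → 1376 → 688 → 344 → 172 → 86 → 43 → 130 → 65 → 196 → 98 → 49 → 148 → 74 → 37 → 112 → 56 → 28 → 14 → 7 → 22 → 11 → 34 → 17 → 52 → 26 → 13 → 40 → 20 → 10 → 5 → 16 → 8 → 4 → 2 → 1
Total steps = 65

65 steps


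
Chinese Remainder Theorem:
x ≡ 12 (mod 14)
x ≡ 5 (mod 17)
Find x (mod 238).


M = 14*17 = 238
M1 = M/14 = 17, M2 = M/17 = 14
M1^(-1) mod 14 = 5, M2^(-1) mod 17 = 11
x = 12*17*5 + 5*14*11 = 1790
1790 mod 238 = 124
Check: 124 mod 14 = 12 ✓, 124 mod 17 = 5 ✓

x ≡ 124 (mod 238)


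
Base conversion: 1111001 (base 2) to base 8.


1111001 (base 2) = 121 (decimal)
121 (decimal) = 171 (base 8)


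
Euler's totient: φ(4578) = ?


4578 = 2 × 3 × 7 × 109
Prime factors: 2, 3, 7, 109
φ(4578) = 4578 × (1-1/2) × (1-1/3) × (1-1/7) × (1-1/109)
= 4578 × 1/2 × 2/3 × 6/7 × 108/109 = 1296

φ(4578) = 1296


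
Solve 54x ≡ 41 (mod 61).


GCD(54, 61) = 1, unique solution
a^(-1) mod 61 = 26
x = 26 * 41 mod 61 = 29

x ≡ 29 (mod 61)


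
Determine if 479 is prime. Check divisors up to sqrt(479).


Check divisors up to sqrt(479) = 21.8861
No divisors found.
479 is prime.

Yes, 479 is prime


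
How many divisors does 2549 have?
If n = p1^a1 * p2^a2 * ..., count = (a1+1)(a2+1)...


2549 = 2549^1
d(2549) = (1+1) = 2

2 divisors


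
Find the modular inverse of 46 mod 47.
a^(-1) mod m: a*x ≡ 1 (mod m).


Use the extended Euclidean algorithm on (47, 46); each row r = 47*s + 46*t:
r=47, s=1, t=0
r=46, s=0, t=1
q=1: r=1, s=1, t=-1   [47*(1) + 46*(-1) = 1]
q=46: r=0, s=-46, t=47   [47*(-46) + 46*(47) = 0]
GCD = 1 with t = -1, so 46*(-1) ≡ 1 (mod 47)
Inverse = -1 mod 47 = 46
Check: 46 * 46 = 2116 ≡ 1 (mod 47)

46^(-1) ≡ 46 (mod 47)


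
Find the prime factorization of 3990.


3990 / 2 = 1995
1995 / 3 = 665
665 / 5 = 133
133 / 7 = 19
19 / 19 = 1
3990 = 2 × 3 × 5 × 7 × 19


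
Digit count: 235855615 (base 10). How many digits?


235855615 has 9 digits in base 10
floor(log10(235855615)) + 1 = floor(8.3726) + 1 = 9

9 digits (base 10)


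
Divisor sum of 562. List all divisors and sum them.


Divisors of 562: 1, 2, 281, 562
Sum = 1 + 2 + 281 + 562 = 846

σ(562) = 846


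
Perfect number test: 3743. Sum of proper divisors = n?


Proper divisors of 3743: 1, 19, 197
Sum = 1 + 19 + 197 = 217

No, 3743 is not perfect (217 ≠ 3743)


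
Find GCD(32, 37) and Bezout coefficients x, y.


Tabular extended Euclidean (each row: r = 32*s + 37*t):
r=32, s=1, t=0
r=37, s=0, t=1
q=0: r=32, s=1, t=0   [32*(1) + 37*(0) = 32]
q=1: r=5, s=-1, t=1   [32*(-1) + 37*(1) = 5]
q=6: r=2, s=7, t=-6   [32*(7) + 37*(-6) = 2]
q=2: r=1, s=-15, t=13   [32*(-15) + 37*(13) = 1]
q=2: r=0, s=37, t=-32   [32*(37) + 37*(-32) = 0]
GCD = 1; from the row with r=1: x=-15, y=13
Check: 32*(-15) + 37*(13) = -480 + 481 = 1

GCD = 1, x = -15, y = 13


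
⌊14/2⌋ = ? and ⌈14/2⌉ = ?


14/2 = 7.0000
floor = 7
ceil = 7

floor = 7, ceil = 7


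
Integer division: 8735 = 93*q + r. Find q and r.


8735 = 93 * 93 + 86
Check: 8649 + 86 = 8735

q = 93, r = 86


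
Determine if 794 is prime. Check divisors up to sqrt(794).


794 / 2 = 397 (exact division)
794 is NOT prime.

No, 794 is not prime


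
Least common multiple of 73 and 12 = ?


GCD(73, 12) = 1
LCM = 73*12/1 = 876/1 = 876

LCM = 876


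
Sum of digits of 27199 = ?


2 + 7 + 1 + 9 + 9 = 28


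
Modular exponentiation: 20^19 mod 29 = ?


20^1 mod 29 = 20
20^2 mod 29 = 23
20^3 mod 29 = 25
20^4 mod 29 = 7
20^5 mod 29 = 24
20^6 mod 29 = 16
20^7 mod 29 = 1
20^8 mod 29 = 20
20^9 mod 29 = 23
20^10 mod 29 = 25
20^11 mod 29 = 7
20^12 mod 29 = 24
20^13 mod 29 = 16
20^14 mod 29 = 1
20^15 mod 29 = 20
20^16 mod 29 = 23
20^17 mod 29 = 25
20^18 mod 29 = 7
20^19 mod 29 = 24


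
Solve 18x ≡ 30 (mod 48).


GCD(18, 48) = 6 divides 30
Divide: 3x ≡ 5 (mod 8)
x ≡ 7 (mod 8)


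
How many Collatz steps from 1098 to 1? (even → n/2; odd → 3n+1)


1098 → 549 → 1648 → 824 → 412 → 206 → 103 → 310 → 155 → 466 → 233 → 700 → 350 → 175 → 526 → 263 → 790 → 395 → 1186 → 593 → 1780 → 890 → 445 → 1336 → 668 → 334 → 167 → 502 → 251 → 754 → 377 → 1132 → 566 → 283 → 850 → 425 → 1276 → 638 → 319 → 958 → 479 → 1438 → 719 → 2158 → 1079 → 3238 → 1619 → 4858 → 2429 → 7288 → 3644 → 1822 → 911 → 2734 → 1367 → 4102 → 2051 → 6154 → 3077 → 9232 → 4616 → 2308 → 1154 → 577 → 1732 → 866 → 433 → 1300 → 650 → 325 → 976 → 488 → 244 → 122 → 61 → 184 → 92 → 46 → 23 → 70 → 35 → 106 → 53 → 160 → 80 → 40 → 20 → 10 → 5 → 16 → 8 → 4 → 2 → 1
Total steps = 93

93 steps


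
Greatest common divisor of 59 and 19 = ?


59 = 3 * 19 + 2
19 = 9 * 2 + 1
2 = 2 * 1 + 0
GCD = 1


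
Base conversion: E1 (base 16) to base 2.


E1 (base 16) = 225 (decimal)
225 (decimal) = 11100001 (base 2)


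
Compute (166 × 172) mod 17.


166 × 172 = 28552
28552 mod 17 = 9


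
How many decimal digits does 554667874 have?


554667874 has 9 digits in base 10
floor(log10(554667874)) + 1 = floor(8.7440) + 1 = 9

9 digits (base 10)


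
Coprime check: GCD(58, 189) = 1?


Euclidean algorithm:
189 = 3 * 58 + 15
58 = 3 * 15 + 13
15 = 1 * 13 + 2
13 = 6 * 2 + 1
2 = 2 * 1 + 0
GCD(58, 189) = 1

Yes, coprime (GCD = 1)


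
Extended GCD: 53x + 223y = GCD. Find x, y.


Tabular extended Euclidean (each row: r = 53*s + 223*t):
r=53, s=1, t=0
r=223, s=0, t=1
q=0: r=53, s=1, t=0   [53*(1) + 223*(0) = 53]
q=4: r=11, s=-4, t=1   [53*(-4) + 223*(1) = 11]
q=4: r=9, s=17, t=-4   [53*(17) + 223*(-4) = 9]
q=1: r=2, s=-21, t=5   [53*(-21) + 223*(5) = 2]
q=4: r=1, s=101, t=-24   [53*(101) + 223*(-24) = 1]
q=2: r=0, s=-223, t=53   [53*(-223) + 223*(53) = 0]
GCD = 1; from the row with r=1: x=101, y=-24
Check: 53*(101) + 223*(-24) = 5353 - 5352 = 1

GCD = 1, x = 101, y = -24


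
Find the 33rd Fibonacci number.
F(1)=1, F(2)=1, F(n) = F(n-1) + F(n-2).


Sequence: 1, 1, 2, 3, 5, 8, 13, 21, 34, 55, 89, 144, 233, 377, 610, 987, 1597, 2584, 4181, 6765, 10946, 17711, 28657, 46368, 75025, 121393, 196418, 317811, 514229, 832040, 1346269, 2178309, 3524578
F(33) = 3524578


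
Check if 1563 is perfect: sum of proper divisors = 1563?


Proper divisors of 1563: 1, 3, 521
Sum = 1 + 3 + 521 = 525

No, 1563 is not perfect (525 ≠ 1563)


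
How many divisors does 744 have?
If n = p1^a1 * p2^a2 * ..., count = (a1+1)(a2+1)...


744 = 2^3 × 3^1 × 31^1
d(744) = (3+1) × (1+1) × (1+1) = 16

16 divisors


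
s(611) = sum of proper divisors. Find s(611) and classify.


Proper divisors: 1, 13, 47
Sum = 1 + 13 + 47 = 61
61 < 611 → deficient

s(611) = 61 (deficient)


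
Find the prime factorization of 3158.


3158 / 2 = 1579
1579 / 1579 = 1
3158 = 2 × 1579


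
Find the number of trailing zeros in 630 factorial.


floor(630/5) = 126
floor(630/25) = 25
floor(630/125) = 5
floor(630/625) = 1
Total = 157

157 trailing zeros


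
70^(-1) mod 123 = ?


Use the extended Euclidean algorithm on (123, 70); each row r = 123*s + 70*t:
r=123, s=1, t=0
r=70, s=0, t=1
q=1: r=53, s=1, t=-1   [123*(1) + 70*(-1) = 53]
q=1: r=17, s=-1, t=2   [123*(-1) + 70*(2) = 17]
q=3: r=2, s=4, t=-7   [123*(4) + 70*(-7) = 2]
q=8: r=1, s=-33, t=58   [123*(-33) + 70*(58) = 1]
q=2: r=0, s=70, t=-123   [123*(70) + 70*(-123) = 0]
GCD = 1 with t = 58, so 70*(58) ≡ 1 (mod 123)
Inverse = 58 mod 123 = 58
Check: 70 * 58 = 4060 ≡ 1 (mod 123)

70^(-1) ≡ 58 (mod 123)


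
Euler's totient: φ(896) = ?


896 = 2^7 × 7
Prime factors: 2, 7
φ(896) = 896 × (1-1/2) × (1-1/7)
= 896 × 1/2 × 6/7 = 384

φ(896) = 384


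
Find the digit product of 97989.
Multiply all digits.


9 × 7 × 9 × 8 × 9 = 40824


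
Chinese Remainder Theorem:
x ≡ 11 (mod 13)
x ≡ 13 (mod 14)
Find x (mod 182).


M = 13*14 = 182
M1 = M/13 = 14, M2 = M/14 = 13
M1^(-1) mod 13 = 1, M2^(-1) mod 14 = 13
x = 11*14*1 + 13*13*13 = 2351
2351 mod 182 = 167
Check: 167 mod 13 = 11 ✓, 167 mod 14 = 13 ✓

x ≡ 167 (mod 182)


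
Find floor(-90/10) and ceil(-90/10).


-90/10 = -9.0000
floor = -9
ceil = -9

floor = -9, ceil = -9


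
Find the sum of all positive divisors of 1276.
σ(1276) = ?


Divisors of 1276: 1, 2, 4, 11, 22, 29, 44, 58, 116, 319, 638, 1276
Sum = 1 + 2 + 4 + 11 + 22 + 29 + 44 + 58 + 116 + 319 + 638 + 1276 = 2520

σ(1276) = 2520


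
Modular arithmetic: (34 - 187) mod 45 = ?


34 - 187 = -153
-153 mod 45 = 27


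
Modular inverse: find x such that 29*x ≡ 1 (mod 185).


Use the extended Euclidean algorithm on (185, 29); each row r = 185*s + 29*t:
r=185, s=1, t=0
r=29, s=0, t=1
q=6: r=11, s=1, t=-6   [185*(1) + 29*(-6) = 11]
q=2: r=7, s=-2, t=13   [185*(-2) + 29*(13) = 7]
q=1: r=4, s=3, t=-19   [185*(3) + 29*(-19) = 4]
q=1: r=3, s=-5, t=32   [185*(-5) + 29*(32) = 3]
q=1: r=1, s=8, t=-51   [185*(8) + 29*(-51) = 1]
q=3: r=0, s=-29, t=185   [185*(-29) + 29*(185) = 0]
GCD = 1 with t = -51, so 29*(-51) ≡ 1 (mod 185)
Inverse = -51 mod 185 = 134
Check: 29 * 134 = 3886 ≡ 1 (mod 185)

29^(-1) ≡ 134 (mod 185)


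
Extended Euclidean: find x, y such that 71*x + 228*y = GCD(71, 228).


Tabular extended Euclidean (each row: r = 71*s + 228*t):
r=71, s=1, t=0
r=228, s=0, t=1
q=0: r=71, s=1, t=0   [71*(1) + 228*(0) = 71]
q=3: r=15, s=-3, t=1   [71*(-3) + 228*(1) = 15]
q=4: r=11, s=13, t=-4   [71*(13) + 228*(-4) = 11]
q=1: r=4, s=-16, t=5   [71*(-16) + 228*(5) = 4]
q=2: r=3, s=45, t=-14   [71*(45) + 228*(-14) = 3]
q=1: r=1, s=-61, t=19   [71*(-61) + 228*(19) = 1]
q=3: r=0, s=228, t=-71   [71*(228) + 228*(-71) = 0]
GCD = 1; from the row with r=1: x=-61, y=19
Check: 71*(-61) + 228*(19) = -4331 + 4332 = 1

GCD = 1, x = -61, y = 19


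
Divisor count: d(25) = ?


25 = 5^2
d(25) = (2+1) = 3

3 divisors


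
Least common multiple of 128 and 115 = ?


GCD(128, 115) = 1
LCM = 128*115/1 = 14720/1 = 14720

LCM = 14720


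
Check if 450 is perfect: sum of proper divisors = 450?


Proper divisors of 450: 1, 2, 3, 5, 6, 9, 10, 15, 18, 25, 30, 45, 50, 75, 90, 150, 225
Sum = 1 + 2 + 3 + 5 + 6 + 9 + 10 + 15 + 18 + 25 + 30 + 45 + 50 + 75 + 90 + 150 + 225 = 759

No, 450 is not perfect (759 ≠ 450)


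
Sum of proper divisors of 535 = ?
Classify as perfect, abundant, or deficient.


Proper divisors: 1, 5, 107
Sum = 1 + 5 + 107 = 113
113 < 535 → deficient

s(535) = 113 (deficient)


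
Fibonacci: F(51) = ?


Sequence: 1, 1, 2, 3, 5, 8, 13, 21, 34, 55, 89, 144, 233, 377, 610, 987, 1597, 2584, 4181, 6765, 10946, 17711, 28657, 46368, 75025, 121393, 196418, 317811, 514229, 832040, 1346269, 2178309, 3524578, 5702887, 9227465, 14930352, 24157817, 39088169, 63245986, 102334155, 165580141, 267914296, 433494437, 701408733, 1134903170, 1836311903, 2971215073, 4807526976, 7778742049, 12586269025, 20365011074
F(51) = 20365011074


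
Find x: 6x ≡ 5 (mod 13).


GCD(6, 13) = 1, unique solution
a^(-1) mod 13 = 11
x = 11 * 5 mod 13 = 3

x ≡ 3 (mod 13)


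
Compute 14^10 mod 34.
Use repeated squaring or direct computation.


14^1 mod 34 = 14
14^2 mod 34 = 26
14^3 mod 34 = 24
14^4 mod 34 = 30
14^5 mod 34 = 12
14^6 mod 34 = 32
14^7 mod 34 = 6
14^8 mod 34 = 16
14^9 mod 34 = 20
14^10 mod 34 = 8


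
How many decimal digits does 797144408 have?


797144408 has 9 digits in base 10
floor(log10(797144408)) + 1 = floor(8.9015) + 1 = 9

9 digits (base 10)


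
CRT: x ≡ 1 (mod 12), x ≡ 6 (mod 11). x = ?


M = 12*11 = 132
M1 = M/12 = 11, M2 = M/11 = 12
M1^(-1) mod 12 = 11, M2^(-1) mod 11 = 1
x = 1*11*11 + 6*12*1 = 193
193 mod 132 = 61
Check: 61 mod 12 = 1 ✓, 61 mod 11 = 6 ✓

x ≡ 61 (mod 132)


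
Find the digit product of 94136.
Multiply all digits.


9 × 4 × 1 × 3 × 6 = 648


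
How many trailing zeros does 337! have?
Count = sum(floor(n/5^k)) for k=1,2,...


floor(337/5) = 67
floor(337/25) = 13
floor(337/125) = 2
Total = 82

82 trailing zeros


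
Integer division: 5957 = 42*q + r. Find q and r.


5957 = 42 * 141 + 35
Check: 5922 + 35 = 5957

q = 141, r = 35


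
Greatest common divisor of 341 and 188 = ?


341 = 1 * 188 + 153
188 = 1 * 153 + 35
153 = 4 * 35 + 13
35 = 2 * 13 + 9
13 = 1 * 9 + 4
9 = 2 * 4 + 1
4 = 4 * 1 + 0
GCD = 1


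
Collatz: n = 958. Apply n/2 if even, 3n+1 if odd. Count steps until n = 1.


958 → 479 → 1438 → 719 → 2158 → 1079 → 3238 → 1619 → 4858 → 2429 → 7288 → 3644 → 1822 → 911 → 2734 → 1367 → 4102 → 2051 → 6154 → 3077 → 9232 → 4616 → 2308 → 1154 → 577 → 1732 → 866 → 433 → 1300 → 650 → 325 → 976 → 488 → 244 → 122 → 61 → 184 → 92 → 46 → 23 → 70 → 35 → 106 → 53 → 160 → 80 → 40 → 20 → 10 → 5 → 16 → 8 → 4 → 2 → 1
Total steps = 54

54 steps


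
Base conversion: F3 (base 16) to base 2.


F3 (base 16) = 243 (decimal)
243 (decimal) = 11110011 (base 2)


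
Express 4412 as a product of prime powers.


4412 / 2 = 2206
2206 / 2 = 1103
1103 / 1103 = 1
4412 = 2^2 × 1103


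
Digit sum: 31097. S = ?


3 + 1 + 0 + 9 + 7 = 20


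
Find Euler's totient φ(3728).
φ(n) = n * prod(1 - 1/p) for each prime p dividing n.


3728 = 2^4 × 233
Prime factors: 2, 233
φ(3728) = 3728 × (1-1/2) × (1-1/233)
= 3728 × 1/2 × 232/233 = 1856

φ(3728) = 1856


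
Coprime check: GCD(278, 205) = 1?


Euclidean algorithm:
278 = 1 * 205 + 73
205 = 2 * 73 + 59
73 = 1 * 59 + 14
59 = 4 * 14 + 3
14 = 4 * 3 + 2
3 = 1 * 2 + 1
2 = 2 * 1 + 0
GCD(278, 205) = 1

Yes, coprime (GCD = 1)


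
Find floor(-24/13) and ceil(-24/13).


-24/13 = -1.8462
floor = -2
ceil = -1

floor = -2, ceil = -1


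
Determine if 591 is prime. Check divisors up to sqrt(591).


591 / 3 = 197 (exact division)
591 is NOT prime.

No, 591 is not prime


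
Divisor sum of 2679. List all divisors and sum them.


Divisors of 2679: 1, 3, 19, 47, 57, 141, 893, 2679
Sum = 1 + 3 + 19 + 47 + 57 + 141 + 893 + 2679 = 3840

σ(2679) = 3840


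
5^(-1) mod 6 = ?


Use the extended Euclidean algorithm on (6, 5); each row r = 6*s + 5*t:
r=6, s=1, t=0
r=5, s=0, t=1
q=1: r=1, s=1, t=-1   [6*(1) + 5*(-1) = 1]
q=5: r=0, s=-5, t=6   [6*(-5) + 5*(6) = 0]
GCD = 1 with t = -1, so 5*(-1) ≡ 1 (mod 6)
Inverse = -1 mod 6 = 5
Check: 5 * 5 = 25 ≡ 1 (mod 6)

5^(-1) ≡ 5 (mod 6)


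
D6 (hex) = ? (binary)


D6 (base 16) = 214 (decimal)
214 (decimal) = 11010110 (base 2)


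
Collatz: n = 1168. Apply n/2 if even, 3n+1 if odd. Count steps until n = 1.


1168 → 584 → 292 → 146 → 73 → 220 → 110 → 55 → 166 → 83 → 250 → 125 → 376 → 188 → 94 → 47 → 142 → 71 → 214 → 107 → 322 → 161 → 484 → 242 → 121 → 364 → 182 → 91 → 274 → 137 → 412 → 206 → 103 → 310 → 155 → 466 → 233 → 700 → 350 → 175 → 526 → 263 → 790 → 395 → 1186 → 593 → 1780 → 890 → 445 → 1336 → 668 → 334 → 167 → 502 → 251 → 754 → 377 → 1132 → 566 → 283 → 850 → 425 → 1276 → 638 → 319 → 958 → 479 → 1438 → 719 → 2158 → 1079 → 3238 → 1619 → 4858 → 2429 → 7288 → 3644 → 1822 → 911 → 2734 → 1367 → 4102 → 2051 → 6154 → 3077 → 9232 → 4616 → 2308 → 1154 → 577 → 1732 → 866 → 433 → 1300 → 650 → 325 → 976 → 488 → 244 → 122 → 61 → 184 → 92 → 46 → 23 → 70 → 35 → 106 → 53 → 160 → 80 → 40 → 20 → 10 → 5 → 16 → 8 → 4 → 2 → 1
Total steps = 119

119 steps


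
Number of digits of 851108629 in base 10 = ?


851108629 has 9 digits in base 10
floor(log10(851108629)) + 1 = floor(8.9300) + 1 = 9

9 digits (base 10)


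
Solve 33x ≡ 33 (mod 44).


GCD(33, 44) = 11 divides 33
Divide: 3x ≡ 3 (mod 4)
x ≡ 1 (mod 4)


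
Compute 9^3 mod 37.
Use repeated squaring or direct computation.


9^1 mod 37 = 9
9^2 mod 37 = 7
9^3 mod 37 = 26


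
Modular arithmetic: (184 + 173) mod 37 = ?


184 + 173 = 357
357 mod 37 = 24


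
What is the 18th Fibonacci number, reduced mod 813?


F(k) mod 813 for k=1..18:
1, 1, 2, 3, 5, 8, 13, 21, 34, 55, 89, 144, 233, 377, 610, 174, 784, 145
F(18) mod 813 = 145


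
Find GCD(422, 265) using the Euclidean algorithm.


422 = 1 * 265 + 157
265 = 1 * 157 + 108
157 = 1 * 108 + 49
108 = 2 * 49 + 10
49 = 4 * 10 + 9
10 = 1 * 9 + 1
9 = 9 * 1 + 0
GCD = 1


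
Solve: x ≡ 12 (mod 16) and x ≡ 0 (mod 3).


M = 16*3 = 48
M1 = M/16 = 3, M2 = M/3 = 16
M1^(-1) mod 16 = 11, M2^(-1) mod 3 = 1
x = 12*3*11 + 0*16*1 = 396
396 mod 48 = 12
Check: 12 mod 16 = 12 ✓, 12 mod 3 = 0 ✓

x ≡ 12 (mod 48)


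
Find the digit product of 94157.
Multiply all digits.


9 × 4 × 1 × 5 × 7 = 1260


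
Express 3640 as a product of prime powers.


3640 / 2 = 1820
1820 / 2 = 910
910 / 2 = 455
455 / 5 = 91
91 / 7 = 13
13 / 13 = 1
3640 = 2^3 × 5 × 7 × 13


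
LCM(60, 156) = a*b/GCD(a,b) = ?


GCD(60, 156) = 12
LCM = 60*156/12 = 9360/12 = 780

LCM = 780


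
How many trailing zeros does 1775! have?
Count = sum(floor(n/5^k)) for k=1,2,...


floor(1775/5) = 355
floor(1775/25) = 71
floor(1775/125) = 14
floor(1775/625) = 2
Total = 442

442 trailing zeros


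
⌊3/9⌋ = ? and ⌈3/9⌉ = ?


3/9 = 0.3333
floor = 0
ceil = 1

floor = 0, ceil = 1


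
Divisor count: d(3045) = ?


3045 = 3^1 × 5^1 × 7^1 × 29^1
d(3045) = (1+1) × (1+1) × (1+1) × (1+1) = 16

16 divisors


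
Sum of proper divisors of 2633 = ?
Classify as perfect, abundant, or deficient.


Proper divisors: 1
Sum = 1 = 1
1 < 2633 → deficient

s(2633) = 1 (deficient)


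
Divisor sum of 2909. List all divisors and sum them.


Divisors of 2909: 1, 2909
Sum = 1 + 2909 = 2910

σ(2909) = 2910


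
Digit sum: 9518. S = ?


9 + 5 + 1 + 8 = 23


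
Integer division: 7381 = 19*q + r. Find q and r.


7381 = 19 * 388 + 9
Check: 7372 + 9 = 7381

q = 388, r = 9


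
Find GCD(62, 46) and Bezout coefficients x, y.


Tabular extended Euclidean (each row: r = 62*s + 46*t):
r=62, s=1, t=0
r=46, s=0, t=1
q=1: r=16, s=1, t=-1   [62*(1) + 46*(-1) = 16]
q=2: r=14, s=-2, t=3   [62*(-2) + 46*(3) = 14]
q=1: r=2, s=3, t=-4   [62*(3) + 46*(-4) = 2]
q=7: r=0, s=-23, t=31   [62*(-23) + 46*(31) = 0]
GCD = 2; from the row with r=2: x=3, y=-4
Check: 62*(3) + 46*(-4) = 186 - 184 = 2

GCD = 2, x = 3, y = -4


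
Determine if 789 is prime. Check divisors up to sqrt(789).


789 / 3 = 263 (exact division)
789 is NOT prime.

No, 789 is not prime


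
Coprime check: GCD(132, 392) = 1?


Euclidean algorithm:
392 = 2 * 132 + 128
132 = 1 * 128 + 4
128 = 32 * 4 + 0
GCD(132, 392) = 4

No, not coprime (GCD = 4)


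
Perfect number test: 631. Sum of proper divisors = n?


Proper divisors of 631: 1
Sum = 1 = 1

No, 631 is not perfect (1 ≠ 631)


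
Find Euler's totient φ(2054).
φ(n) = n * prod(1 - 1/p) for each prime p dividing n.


2054 = 2 × 13 × 79
Prime factors: 2, 13, 79
φ(2054) = 2054 × (1-1/2) × (1-1/13) × (1-1/79)
= 2054 × 1/2 × 12/13 × 78/79 = 936

φ(2054) = 936


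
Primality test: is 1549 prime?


Check divisors up to sqrt(1549) = 39.3573
No divisors found.
1549 is prime.

Yes, 1549 is prime


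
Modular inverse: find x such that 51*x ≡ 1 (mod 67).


Use the extended Euclidean algorithm on (67, 51); each row r = 67*s + 51*t:
r=67, s=1, t=0
r=51, s=0, t=1
q=1: r=16, s=1, t=-1   [67*(1) + 51*(-1) = 16]
q=3: r=3, s=-3, t=4   [67*(-3) + 51*(4) = 3]
q=5: r=1, s=16, t=-21   [67*(16) + 51*(-21) = 1]
q=3: r=0, s=-51, t=67   [67*(-51) + 51*(67) = 0]
GCD = 1 with t = -21, so 51*(-21) ≡ 1 (mod 67)
Inverse = -21 mod 67 = 46
Check: 51 * 46 = 2346 ≡ 1 (mod 67)

51^(-1) ≡ 46 (mod 67)


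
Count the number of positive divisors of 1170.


1170 = 2^1 × 3^2 × 5^1 × 13^1
d(1170) = (1+1) × (2+1) × (1+1) × (1+1) = 24

24 divisors


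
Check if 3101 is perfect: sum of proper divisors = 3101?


Proper divisors of 3101: 1, 7, 443
Sum = 1 + 7 + 443 = 451

No, 3101 is not perfect (451 ≠ 3101)


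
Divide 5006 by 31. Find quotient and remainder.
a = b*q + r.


5006 = 31 * 161 + 15
Check: 4991 + 15 = 5006

q = 161, r = 15


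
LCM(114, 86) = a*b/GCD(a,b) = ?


GCD(114, 86) = 2
LCM = 114*86/2 = 9804/2 = 4902

LCM = 4902


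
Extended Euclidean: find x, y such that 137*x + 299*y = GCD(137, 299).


Tabular extended Euclidean (each row: r = 137*s + 299*t):
r=137, s=1, t=0
r=299, s=0, t=1
q=0: r=137, s=1, t=0   [137*(1) + 299*(0) = 137]
q=2: r=25, s=-2, t=1   [137*(-2) + 299*(1) = 25]
q=5: r=12, s=11, t=-5   [137*(11) + 299*(-5) = 12]
q=2: r=1, s=-24, t=11   [137*(-24) + 299*(11) = 1]
q=12: r=0, s=299, t=-137   [137*(299) + 299*(-137) = 0]
GCD = 1; from the row with r=1: x=-24, y=11
Check: 137*(-24) + 299*(11) = -3288 + 3289 = 1

GCD = 1, x = -24, y = 11


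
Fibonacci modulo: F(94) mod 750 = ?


F(k) mod 750 for k=1..94:
1, 1, 2, 3, 5, 8, 13, 21, 34, 55, 89, 144, 233, 377, 610, 237, 97, 334, 431, 15, 446, 461, 157, 618, 25, 643, 668, 561, 479, 290, 19, 309, 328, 637, 215, 102, 317, 419, 736, 405, 391, 46, 437, 483, 170, 653, 73, 726, 49, 25, 74, 99, 173, 272, 445, 717, 412, 379, 41, 420, 461, 131, 592, 723, 565, 538, 353, 141, 494, 635, 379, 264, 643, 157, 50, 207, 257, 464, 721, 435, 406, 91, 497, 588, 335, 173, 508, 681, 439, 370, 59, 429, 488, 167
F(94) mod 750 = 167


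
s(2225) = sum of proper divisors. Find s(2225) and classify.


Proper divisors: 1, 5, 25, 89, 445
Sum = 1 + 5 + 25 + 89 + 445 = 565
565 < 2225 → deficient

s(2225) = 565 (deficient)


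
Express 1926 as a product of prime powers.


1926 / 2 = 963
963 / 3 = 321
321 / 3 = 107
107 / 107 = 1
1926 = 2 × 3^2 × 107


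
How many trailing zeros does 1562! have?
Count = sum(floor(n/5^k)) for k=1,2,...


floor(1562/5) = 312
floor(1562/25) = 62
floor(1562/125) = 12
floor(1562/625) = 2
Total = 388

388 trailing zeros


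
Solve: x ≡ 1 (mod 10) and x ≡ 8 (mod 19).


M = 10*19 = 190
M1 = M/10 = 19, M2 = M/19 = 10
M1^(-1) mod 10 = 9, M2^(-1) mod 19 = 2
x = 1*19*9 + 8*10*2 = 331
331 mod 190 = 141
Check: 141 mod 10 = 1 ✓, 141 mod 19 = 8 ✓

x ≡ 141 (mod 190)


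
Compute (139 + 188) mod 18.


139 + 188 = 327
327 mod 18 = 3


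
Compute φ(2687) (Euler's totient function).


2687 = 2687
Prime factors: 2687
φ(2687) = 2687 × (1-1/2687)
= 2687 × 2686/2687 = 2686

φ(2687) = 2686


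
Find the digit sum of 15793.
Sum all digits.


1 + 5 + 7 + 9 + 3 = 25


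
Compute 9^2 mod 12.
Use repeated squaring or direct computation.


9^1 mod 12 = 9
9^2 mod 12 = 9


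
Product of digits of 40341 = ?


4 × 0 × 3 × 4 × 1 = 0


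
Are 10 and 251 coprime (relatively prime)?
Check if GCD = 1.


Euclidean algorithm:
251 = 25 * 10 + 1
10 = 10 * 1 + 0
GCD(10, 251) = 1

Yes, coprime (GCD = 1)


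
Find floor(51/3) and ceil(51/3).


51/3 = 17.0000
floor = 17
ceil = 17

floor = 17, ceil = 17


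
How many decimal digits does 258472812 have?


258472812 has 9 digits in base 10
floor(log10(258472812)) + 1 = floor(8.4124) + 1 = 9

9 digits (base 10)


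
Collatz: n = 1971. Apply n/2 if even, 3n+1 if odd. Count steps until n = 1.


1971 → 5914 → 2957 → 8872 → 4436 → 2218 → 1109 → 3328 → 1664 → 832 → 416 → 208 → 104 → 52 → 26 → 13 → 40 → 20 → 10 → 5 → 16 → 8 → 4 → 2 → 1
Total steps = 24

24 steps


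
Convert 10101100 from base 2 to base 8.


10101100 (base 2) = 172 (decimal)
172 (decimal) = 254 (base 8)


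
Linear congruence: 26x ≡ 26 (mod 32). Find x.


GCD(26, 32) = 2 divides 26
Divide: 13x ≡ 13 (mod 16)
x ≡ 1 (mod 16)


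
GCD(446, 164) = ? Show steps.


446 = 2 * 164 + 118
164 = 1 * 118 + 46
118 = 2 * 46 + 26
46 = 1 * 26 + 20
26 = 1 * 20 + 6
20 = 3 * 6 + 2
6 = 3 * 2 + 0
GCD = 2


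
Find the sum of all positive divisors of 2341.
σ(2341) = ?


Divisors of 2341: 1, 2341
Sum = 1 + 2341 = 2342

σ(2341) = 2342


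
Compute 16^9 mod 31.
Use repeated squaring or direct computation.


16^1 mod 31 = 16
16^2 mod 31 = 8
16^3 mod 31 = 4
16^4 mod 31 = 2
16^5 mod 31 = 1
16^6 mod 31 = 16
16^7 mod 31 = 8
16^8 mod 31 = 4
16^9 mod 31 = 2


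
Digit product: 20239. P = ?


2 × 0 × 2 × 3 × 9 = 0


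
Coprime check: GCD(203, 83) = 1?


Euclidean algorithm:
203 = 2 * 83 + 37
83 = 2 * 37 + 9
37 = 4 * 9 + 1
9 = 9 * 1 + 0
GCD(203, 83) = 1

Yes, coprime (GCD = 1)


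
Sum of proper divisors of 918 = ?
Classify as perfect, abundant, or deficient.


Proper divisors: 1, 2, 3, 6, 9, 17, 18, 27, 34, 51, 54, 102, 153, 306, 459
Sum = 1 + 2 + 3 + 6 + 9 + 17 + 18 + 27 + 34 + 51 + 54 + 102 + 153 + 306 + 459 = 1242
1242 > 918 → abundant

s(918) = 1242 (abundant)


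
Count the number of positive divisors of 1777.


1777 = 1777^1
d(1777) = (1+1) = 2

2 divisors


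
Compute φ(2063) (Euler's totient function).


2063 = 2063
Prime factors: 2063
φ(2063) = 2063 × (1-1/2063)
= 2063 × 2062/2063 = 2062

φ(2063) = 2062


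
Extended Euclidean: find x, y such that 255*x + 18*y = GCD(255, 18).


Tabular extended Euclidean (each row: r = 255*s + 18*t):
r=255, s=1, t=0
r=18, s=0, t=1
q=14: r=3, s=1, t=-14   [255*(1) + 18*(-14) = 3]
q=6: r=0, s=-6, t=85   [255*(-6) + 18*(85) = 0]
GCD = 3; from the row with r=3: x=1, y=-14
Check: 255*(1) + 18*(-14) = 255 - 252 = 3

GCD = 3, x = 1, y = -14


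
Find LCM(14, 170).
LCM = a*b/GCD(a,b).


GCD(14, 170) = 2
LCM = 14*170/2 = 2380/2 = 1190

LCM = 1190


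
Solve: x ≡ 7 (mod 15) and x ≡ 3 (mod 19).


M = 15*19 = 285
M1 = M/15 = 19, M2 = M/19 = 15
M1^(-1) mod 15 = 4, M2^(-1) mod 19 = 14
x = 7*19*4 + 3*15*14 = 1162
1162 mod 285 = 22
Check: 22 mod 15 = 7 ✓, 22 mod 19 = 3 ✓

x ≡ 22 (mod 285)


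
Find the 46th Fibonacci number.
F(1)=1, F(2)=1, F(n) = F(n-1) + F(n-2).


Sequence: 1, 1, 2, 3, 5, 8, 13, 21, 34, 55, 89, 144, 233, 377, 610, 987, 1597, 2584, 4181, 6765, 10946, 17711, 28657, 46368, 75025, 121393, 196418, 317811, 514229, 832040, 1346269, 2178309, 3524578, 5702887, 9227465, 14930352, 24157817, 39088169, 63245986, 102334155, 165580141, 267914296, 433494437, 701408733, 1134903170, 1836311903
F(46) = 1836311903


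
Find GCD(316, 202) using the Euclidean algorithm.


316 = 1 * 202 + 114
202 = 1 * 114 + 88
114 = 1 * 88 + 26
88 = 3 * 26 + 10
26 = 2 * 10 + 6
10 = 1 * 6 + 4
6 = 1 * 4 + 2
4 = 2 * 2 + 0
GCD = 2


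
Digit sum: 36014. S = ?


3 + 6 + 0 + 1 + 4 = 14


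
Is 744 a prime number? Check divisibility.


744 / 2 = 372 (exact division)
744 is NOT prime.

No, 744 is not prime


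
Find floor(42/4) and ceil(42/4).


42/4 = 10.5000
floor = 10
ceil = 11

floor = 10, ceil = 11


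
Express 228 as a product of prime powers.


228 / 2 = 114
114 / 2 = 57
57 / 3 = 19
19 / 19 = 1
228 = 2^2 × 3 × 19


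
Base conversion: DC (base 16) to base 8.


DC (base 16) = 220 (decimal)
220 (decimal) = 334 (base 8)


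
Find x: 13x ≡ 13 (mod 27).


GCD(13, 27) = 1, unique solution
a^(-1) mod 27 = 25
x = 25 * 13 mod 27 = 1

x ≡ 1 (mod 27)


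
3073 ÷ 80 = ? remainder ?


3073 = 80 * 38 + 33
Check: 3040 + 33 = 3073

q = 38, r = 33


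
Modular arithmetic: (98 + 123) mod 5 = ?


98 + 123 = 221
221 mod 5 = 1


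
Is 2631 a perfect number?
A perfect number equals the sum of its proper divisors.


Proper divisors of 2631: 1, 3, 877
Sum = 1 + 3 + 877 = 881

No, 2631 is not perfect (881 ≠ 2631)


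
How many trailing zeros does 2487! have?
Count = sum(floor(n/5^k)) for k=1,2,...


floor(2487/5) = 497
floor(2487/25) = 99
floor(2487/125) = 19
floor(2487/625) = 3
Total = 618

618 trailing zeros


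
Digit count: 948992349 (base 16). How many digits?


948992349 in base 16 = 3890795D
Number of digits = 8

8 digits (base 16)


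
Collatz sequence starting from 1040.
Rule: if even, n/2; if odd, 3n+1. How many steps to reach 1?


1040 → 520 → 260 → 130 → 65 → 196 → 98 → 49 → 148 → 74 → 37 → 112 → 56 → 28 → 14 → 7 → 22 → 11 → 34 → 17 → 52 → 26 → 13 → 40 → 20 → 10 → 5 → 16 → 8 → 4 → 2 → 1
Total steps = 31

31 steps


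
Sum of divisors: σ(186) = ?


Divisors of 186: 1, 2, 3, 6, 31, 62, 93, 186
Sum = 1 + 2 + 3 + 6 + 31 + 62 + 93 + 186 = 384

σ(186) = 384


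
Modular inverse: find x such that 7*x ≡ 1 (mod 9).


Use the extended Euclidean algorithm on (9, 7); each row r = 9*s + 7*t:
r=9, s=1, t=0
r=7, s=0, t=1
q=1: r=2, s=1, t=-1   [9*(1) + 7*(-1) = 2]
q=3: r=1, s=-3, t=4   [9*(-3) + 7*(4) = 1]
q=2: r=0, s=7, t=-9   [9*(7) + 7*(-9) = 0]
GCD = 1 with t = 4, so 7*(4) ≡ 1 (mod 9)
Inverse = 4 mod 9 = 4
Check: 7 * 4 = 28 ≡ 1 (mod 9)

7^(-1) ≡ 4 (mod 9)


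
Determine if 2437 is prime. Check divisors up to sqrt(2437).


Check divisors up to sqrt(2437) = 49.3660
No divisors found.
2437 is prime.

Yes, 2437 is prime


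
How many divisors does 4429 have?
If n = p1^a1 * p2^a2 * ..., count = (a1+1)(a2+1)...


4429 = 43^1 × 103^1
d(4429) = (1+1) × (1+1) = 4

4 divisors


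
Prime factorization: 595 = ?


595 / 5 = 119
119 / 7 = 17
17 / 17 = 1
595 = 5 × 7 × 17


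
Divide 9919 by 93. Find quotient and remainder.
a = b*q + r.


9919 = 93 * 106 + 61
Check: 9858 + 61 = 9919

q = 106, r = 61


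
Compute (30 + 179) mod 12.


30 + 179 = 209
209 mod 12 = 5


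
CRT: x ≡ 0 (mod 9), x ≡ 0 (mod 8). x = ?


M = 9*8 = 72
M1 = M/9 = 8, M2 = M/8 = 9
M1^(-1) mod 9 = 8, M2^(-1) mod 8 = 1
x = 0*8*8 + 0*9*1 = 0
0 mod 72 = 0
Check: 0 mod 9 = 0 ✓, 0 mod 8 = 0 ✓

x ≡ 0 (mod 72)


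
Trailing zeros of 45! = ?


floor(45/5) = 9
floor(45/25) = 1
Total = 10

10 trailing zeros


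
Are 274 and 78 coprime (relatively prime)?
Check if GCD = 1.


Euclidean algorithm:
274 = 3 * 78 + 40
78 = 1 * 40 + 38
40 = 1 * 38 + 2
38 = 19 * 2 + 0
GCD(274, 78) = 2

No, not coprime (GCD = 2)


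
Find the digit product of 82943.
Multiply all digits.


8 × 2 × 9 × 4 × 3 = 1728


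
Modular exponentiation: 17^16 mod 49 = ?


17^1 mod 49 = 17
17^2 mod 49 = 44
17^3 mod 49 = 13
17^4 mod 49 = 25
17^5 mod 49 = 33
17^6 mod 49 = 22
17^7 mod 49 = 31
17^8 mod 49 = 37
17^9 mod 49 = 41
17^10 mod 49 = 11
17^11 mod 49 = 40
17^12 mod 49 = 43
17^13 mod 49 = 45
17^14 mod 49 = 30
17^15 mod 49 = 20
17^16 mod 49 = 46


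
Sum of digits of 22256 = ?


2 + 2 + 2 + 5 + 6 = 17


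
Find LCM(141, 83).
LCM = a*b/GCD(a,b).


GCD(141, 83) = 1
LCM = 141*83/1 = 11703/1 = 11703

LCM = 11703


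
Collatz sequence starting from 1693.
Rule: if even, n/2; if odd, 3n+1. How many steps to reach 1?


1693 → 5080 → 2540 → 1270 → 635 → 1906 → 953 → 2860 → 1430 → 715 → 2146 → 1073 → 3220 → 1610 → 805 → 2416 → 1208 → 604 → 302 → 151 → 454 → 227 → 682 → 341 → 1024 → 512 → 256 → 128 → 64 → 32 → 16 → 8 → 4 → 2 → 1
Total steps = 34

34 steps


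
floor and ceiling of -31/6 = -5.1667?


-31/6 = -5.1667
floor = -6
ceil = -5

floor = -6, ceil = -5


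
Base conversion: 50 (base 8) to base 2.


50 (base 8) = 40 (decimal)
40 (decimal) = 101000 (base 2)


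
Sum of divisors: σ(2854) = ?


Divisors of 2854: 1, 2, 1427, 2854
Sum = 1 + 2 + 1427 + 2854 = 4284

σ(2854) = 4284


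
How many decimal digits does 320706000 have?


320706000 has 9 digits in base 10
floor(log10(320706000)) + 1 = floor(8.5061) + 1 = 9

9 digits (base 10)


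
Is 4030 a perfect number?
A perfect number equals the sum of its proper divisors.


Proper divisors of 4030: 1, 2, 5, 10, 13, 26, 31, 62, 65, 130, 155, 310, 403, 806, 2015
Sum = 1 + 2 + 5 + 10 + 13 + 26 + 31 + 62 + 65 + 130 + 155 + 310 + 403 + 806 + 2015 = 4034

No, 4030 is not perfect (4034 ≠ 4030)


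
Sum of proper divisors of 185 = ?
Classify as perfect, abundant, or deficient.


Proper divisors: 1, 5, 37
Sum = 1 + 5 + 37 = 43
43 < 185 → deficient

s(185) = 43 (deficient)


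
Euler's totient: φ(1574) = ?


1574 = 2 × 787
Prime factors: 2, 787
φ(1574) = 1574 × (1-1/2) × (1-1/787)
= 1574 × 1/2 × 786/787 = 786

φ(1574) = 786


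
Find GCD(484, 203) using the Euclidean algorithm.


484 = 2 * 203 + 78
203 = 2 * 78 + 47
78 = 1 * 47 + 31
47 = 1 * 31 + 16
31 = 1 * 16 + 15
16 = 1 * 15 + 1
15 = 15 * 1 + 0
GCD = 1


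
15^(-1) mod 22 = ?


Use the extended Euclidean algorithm on (22, 15); each row r = 22*s + 15*t:
r=22, s=1, t=0
r=15, s=0, t=1
q=1: r=7, s=1, t=-1   [22*(1) + 15*(-1) = 7]
q=2: r=1, s=-2, t=3   [22*(-2) + 15*(3) = 1]
q=7: r=0, s=15, t=-22   [22*(15) + 15*(-22) = 0]
GCD = 1 with t = 3, so 15*(3) ≡ 1 (mod 22)
Inverse = 3 mod 22 = 3
Check: 15 * 3 = 45 ≡ 1 (mod 22)

15^(-1) ≡ 3 (mod 22)


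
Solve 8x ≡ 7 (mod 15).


GCD(8, 15) = 1, unique solution
a^(-1) mod 15 = 2
x = 2 * 7 mod 15 = 14

x ≡ 14 (mod 15)


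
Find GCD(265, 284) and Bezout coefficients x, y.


Tabular extended Euclidean (each row: r = 265*s + 284*t):
r=265, s=1, t=0
r=284, s=0, t=1
q=0: r=265, s=1, t=0   [265*(1) + 284*(0) = 265]
q=1: r=19, s=-1, t=1   [265*(-1) + 284*(1) = 19]
q=13: r=18, s=14, t=-13   [265*(14) + 284*(-13) = 18]
q=1: r=1, s=-15, t=14   [265*(-15) + 284*(14) = 1]
q=18: r=0, s=284, t=-265   [265*(284) + 284*(-265) = 0]
GCD = 1; from the row with r=1: x=-15, y=14
Check: 265*(-15) + 284*(14) = -3975 + 3976 = 1

GCD = 1, x = -15, y = 14


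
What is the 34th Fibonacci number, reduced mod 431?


F(k) mod 431 for k=1..34:
1, 1, 2, 3, 5, 8, 13, 21, 34, 55, 89, 144, 233, 377, 179, 125, 304, 429, 302, 300, 171, 40, 211, 251, 31, 282, 313, 164, 46, 210, 256, 35, 291, 326
F(34) mod 431 = 326


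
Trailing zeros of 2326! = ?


floor(2326/5) = 465
floor(2326/25) = 93
floor(2326/125) = 18
floor(2326/625) = 3
Total = 579

579 trailing zeros


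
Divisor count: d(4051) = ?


4051 = 4051^1
d(4051) = (1+1) = 2

2 divisors


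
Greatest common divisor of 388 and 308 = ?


388 = 1 * 308 + 80
308 = 3 * 80 + 68
80 = 1 * 68 + 12
68 = 5 * 12 + 8
12 = 1 * 8 + 4
8 = 2 * 4 + 0
GCD = 4


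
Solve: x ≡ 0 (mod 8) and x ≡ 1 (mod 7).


M = 8*7 = 56
M1 = M/8 = 7, M2 = M/7 = 8
M1^(-1) mod 8 = 7, M2^(-1) mod 7 = 1
x = 0*7*7 + 1*8*1 = 8
8 mod 56 = 8
Check: 8 mod 8 = 0 ✓, 8 mod 7 = 1 ✓

x ≡ 8 (mod 56)


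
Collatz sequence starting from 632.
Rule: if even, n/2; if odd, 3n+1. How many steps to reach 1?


632 → 316 → 158 → 79 → 238 → 119 → 358 → 179 → 538 → 269 → 808 → 404 → 202 → 101 → 304 → 152 → 76 → 38 → 19 → 58 → 29 → 88 → 44 → 22 → 11 → 34 → 17 → 52 → 26 → 13 → 40 → 20 → 10 → 5 → 16 → 8 → 4 → 2 → 1
Total steps = 38

38 steps


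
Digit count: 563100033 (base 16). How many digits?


563100033 in base 16 = 21903981
Number of digits = 8

8 digits (base 16)


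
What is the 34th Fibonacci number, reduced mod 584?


F(k) mod 584 for k=1..34:
1, 1, 2, 3, 5, 8, 13, 21, 34, 55, 89, 144, 233, 377, 26, 403, 429, 248, 93, 341, 434, 191, 41, 232, 273, 505, 194, 115, 309, 424, 149, 573, 138, 127
F(34) mod 584 = 127


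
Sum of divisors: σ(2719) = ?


Divisors of 2719: 1, 2719
Sum = 1 + 2719 = 2720

σ(2719) = 2720


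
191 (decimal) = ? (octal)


191 (base 10) = 191 (decimal)
191 (decimal) = 277 (base 8)


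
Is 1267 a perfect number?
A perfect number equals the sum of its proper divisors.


Proper divisors of 1267: 1, 7, 181
Sum = 1 + 7 + 181 = 189

No, 1267 is not perfect (189 ≠ 1267)


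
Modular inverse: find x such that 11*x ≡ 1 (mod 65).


Use the extended Euclidean algorithm on (65, 11); each row r = 65*s + 11*t:
r=65, s=1, t=0
r=11, s=0, t=1
q=5: r=10, s=1, t=-5   [65*(1) + 11*(-5) = 10]
q=1: r=1, s=-1, t=6   [65*(-1) + 11*(6) = 1]
q=10: r=0, s=11, t=-65   [65*(11) + 11*(-65) = 0]
GCD = 1 with t = 6, so 11*(6) ≡ 1 (mod 65)
Inverse = 6 mod 65 = 6
Check: 11 * 6 = 66 ≡ 1 (mod 65)

11^(-1) ≡ 6 (mod 65)


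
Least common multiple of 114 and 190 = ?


GCD(114, 190) = 38
LCM = 114*190/38 = 21660/38 = 570

LCM = 570


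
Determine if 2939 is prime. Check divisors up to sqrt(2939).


Check divisors up to sqrt(2939) = 54.2125
No divisors found.
2939 is prime.

Yes, 2939 is prime


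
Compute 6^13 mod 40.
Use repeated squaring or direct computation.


6^1 mod 40 = 6
6^2 mod 40 = 36
6^3 mod 40 = 16
6^4 mod 40 = 16
6^5 mod 40 = 16
6^6 mod 40 = 16
6^7 mod 40 = 16
6^8 mod 40 = 16
6^9 mod 40 = 16
6^10 mod 40 = 16
6^11 mod 40 = 16
6^12 mod 40 = 16
6^13 mod 40 = 16


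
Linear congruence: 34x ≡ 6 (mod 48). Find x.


GCD(34, 48) = 2 divides 6
Divide: 17x ≡ 3 (mod 24)
x ≡ 3 (mod 24)


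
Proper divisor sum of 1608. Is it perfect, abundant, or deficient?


Proper divisors: 1, 2, 3, 4, 6, 8, 12, 24, 67, 134, 201, 268, 402, 536, 804
Sum = 1 + 2 + 3 + 4 + 6 + 8 + 12 + 24 + 67 + 134 + 201 + 268 + 402 + 536 + 804 = 2472
2472 > 1608 → abundant

s(1608) = 2472 (abundant)


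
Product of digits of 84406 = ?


8 × 4 × 4 × 0 × 6 = 0


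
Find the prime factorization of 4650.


4650 / 2 = 2325
2325 / 3 = 775
775 / 5 = 155
155 / 5 = 31
31 / 31 = 1
4650 = 2 × 3 × 5^2 × 31


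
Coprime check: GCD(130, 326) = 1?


Euclidean algorithm:
326 = 2 * 130 + 66
130 = 1 * 66 + 64
66 = 1 * 64 + 2
64 = 32 * 2 + 0
GCD(130, 326) = 2

No, not coprime (GCD = 2)


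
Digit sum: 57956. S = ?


5 + 7 + 9 + 5 + 6 = 32


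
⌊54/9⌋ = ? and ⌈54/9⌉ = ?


54/9 = 6.0000
floor = 6
ceil = 6

floor = 6, ceil = 6


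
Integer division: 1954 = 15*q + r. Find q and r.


1954 = 15 * 130 + 4
Check: 1950 + 4 = 1954

q = 130, r = 4
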